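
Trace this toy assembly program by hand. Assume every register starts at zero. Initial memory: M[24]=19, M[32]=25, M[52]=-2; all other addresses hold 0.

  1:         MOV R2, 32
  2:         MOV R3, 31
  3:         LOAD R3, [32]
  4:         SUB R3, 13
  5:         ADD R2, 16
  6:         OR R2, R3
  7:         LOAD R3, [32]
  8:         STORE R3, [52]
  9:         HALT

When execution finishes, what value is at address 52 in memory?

MOV R2, 32 → R2=32
MOV R3, 31 → R3=31
LOAD R3, [32] → R3=M[32]=25
SUB R3, 13 → R3=25-13=12
ADD R2, 16 → R2=32+16=48
OR R2, R3 → R2=48|12=60
LOAD R3, [32] → R3=M[32]=25
STORE R3, [52] → M[52]=25
halt.

25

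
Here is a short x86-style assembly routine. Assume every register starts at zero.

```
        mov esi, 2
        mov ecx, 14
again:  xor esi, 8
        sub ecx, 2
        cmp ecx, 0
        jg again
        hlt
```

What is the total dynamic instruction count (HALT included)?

31

esi=2
ecx=14
esi=2^8=10
ecx=14-2=12
cmp ecx, 0  (cmp 12,0)
jg again: taken
esi=10^8=2
ecx=12-2=10
cmp ecx, 0  (cmp 10,0)
jg again: taken
esi=2^8=10
ecx=10-2=8
cmp ecx, 0  (cmp 8,0)
jg again: taken
esi=10^8=2
ecx=8-2=6
cmp ecx, 0  (cmp 6,0)
jg again: taken
esi=2^8=10
ecx=6-2=4
cmp ecx, 0  (cmp 4,0)
jg again: taken
esi=10^8=2
ecx=4-2=2
cmp ecx, 0  (cmp 2,0)
jg again: taken
esi=2^8=10
ecx=2-2=0
cmp ecx, 0  (cmp 0,0)
jg again: not taken
halt.
Total executed instructions: 31.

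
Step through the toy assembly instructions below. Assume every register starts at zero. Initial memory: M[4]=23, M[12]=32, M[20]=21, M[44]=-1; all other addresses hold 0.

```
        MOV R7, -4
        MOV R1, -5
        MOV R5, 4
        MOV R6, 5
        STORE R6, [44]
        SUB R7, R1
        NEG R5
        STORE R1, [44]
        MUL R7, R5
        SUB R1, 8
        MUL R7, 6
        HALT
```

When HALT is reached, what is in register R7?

R7=-4
R1=-5
R5=4
R6=5
STORE R6, [44] → M[44]=5
R7=(-4)-(-5)=1
R5=-(4)=-4
STORE R1, [44] → M[44]=-5
R7=1*(-4)=-4
R1=(-5)-8=-13
R7=(-4)*6=-24
halt.

-24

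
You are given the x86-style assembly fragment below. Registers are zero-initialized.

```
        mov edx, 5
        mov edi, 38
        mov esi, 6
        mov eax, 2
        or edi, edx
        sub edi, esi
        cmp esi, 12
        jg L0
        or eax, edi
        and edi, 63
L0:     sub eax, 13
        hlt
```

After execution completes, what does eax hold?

mov edx, 5 → edx=5
mov edi, 38 → edi=38
mov esi, 6 → esi=6
mov eax, 2 → eax=2
or edi, edx → edi=38|5=39
sub edi, esi → edi=39-6=33
cmp esi, 12  (cmp 6,12)
jg L0: not taken
or eax, edi → eax=2|33=35
and edi, 63 → edi=33&63=33
sub eax, 13 → eax=35-13=22
halt.

22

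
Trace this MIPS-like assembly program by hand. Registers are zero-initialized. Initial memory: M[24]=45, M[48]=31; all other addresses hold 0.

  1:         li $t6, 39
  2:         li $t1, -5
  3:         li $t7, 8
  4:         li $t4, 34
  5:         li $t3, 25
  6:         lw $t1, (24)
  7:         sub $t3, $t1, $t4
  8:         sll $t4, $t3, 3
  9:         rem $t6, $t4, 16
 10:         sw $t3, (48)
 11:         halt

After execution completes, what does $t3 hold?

11

li $t6, 39 → $t6=39
li $t1, -5 → $t1=-5
li $t7, 8 → $t7=8
li $t4, 34 → $t4=34
li $t3, 25 → $t3=25
lw $t1, (24) → $t1=M[24]=45
sub $t3, $t1, $t4 → $t3=45-34=11
sll $t4, $t3, 3 → $t4=11<<3=88
rem $t6, $t4, 16 → $t6=88%16=8
sw $t3, (48) → M[48]=11
halt.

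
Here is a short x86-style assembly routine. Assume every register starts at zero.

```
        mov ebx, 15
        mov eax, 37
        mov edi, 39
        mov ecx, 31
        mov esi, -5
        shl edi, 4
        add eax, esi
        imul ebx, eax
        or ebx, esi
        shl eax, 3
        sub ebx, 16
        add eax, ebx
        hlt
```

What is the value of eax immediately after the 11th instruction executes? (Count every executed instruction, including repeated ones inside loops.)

ebx=15
eax=37
edi=39
ecx=31
esi=-5
edi=39<<4=624
eax=37+(-5)=32
ebx=15*32=480
ebx=480|(-5)=-5
eax=32<<3=256
ebx=(-5)-16=-21
After step 11: eax = 256.

256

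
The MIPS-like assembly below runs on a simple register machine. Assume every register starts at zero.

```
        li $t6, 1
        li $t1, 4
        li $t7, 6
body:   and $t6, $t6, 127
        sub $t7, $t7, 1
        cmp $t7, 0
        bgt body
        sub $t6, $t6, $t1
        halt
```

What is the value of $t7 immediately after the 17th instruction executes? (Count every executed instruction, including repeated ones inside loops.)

$t6=1
$t1=4
$t7=6
$t6=1&127=1
$t7=6-1=5
cmp $t7, 0  (cmp 5,0)
bgt body: taken
$t6=1&127=1
$t7=5-1=4
cmp $t7, 0  (cmp 4,0)
bgt body: taken
$t6=1&127=1
$t7=4-1=3
cmp $t7, 0  (cmp 3,0)
bgt body: taken
$t6=1&127=1
$t7=3-1=2
After step 17: $t7 = 2.

2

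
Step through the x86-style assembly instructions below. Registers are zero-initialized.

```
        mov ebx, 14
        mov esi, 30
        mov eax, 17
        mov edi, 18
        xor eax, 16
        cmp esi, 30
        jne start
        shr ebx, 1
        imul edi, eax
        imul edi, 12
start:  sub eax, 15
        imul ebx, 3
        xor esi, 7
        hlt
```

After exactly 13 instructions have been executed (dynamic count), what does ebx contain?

21

ebx=14
esi=30
eax=17
edi=18
eax=17^16=1
cmp esi, 30  (cmp 30,30)
jne start: not taken
ebx=14>>1=7
edi=18*1=18
edi=18*12=216
eax=1-15=-14
ebx=7*3=21
esi=30^7=25
After step 13: ebx = 21.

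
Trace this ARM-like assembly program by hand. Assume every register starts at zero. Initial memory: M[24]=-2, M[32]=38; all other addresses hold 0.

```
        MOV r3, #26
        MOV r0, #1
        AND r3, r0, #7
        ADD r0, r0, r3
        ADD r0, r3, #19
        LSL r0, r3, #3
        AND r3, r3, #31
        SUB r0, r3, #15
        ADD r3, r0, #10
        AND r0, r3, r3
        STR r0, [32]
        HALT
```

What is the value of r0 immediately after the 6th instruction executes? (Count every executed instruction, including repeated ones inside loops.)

r3=26
r0=1
r3=1&7=1
r0=1+1=2
r0=1+19=20
r0=1<<3=8
After step 6: r0 = 8.

8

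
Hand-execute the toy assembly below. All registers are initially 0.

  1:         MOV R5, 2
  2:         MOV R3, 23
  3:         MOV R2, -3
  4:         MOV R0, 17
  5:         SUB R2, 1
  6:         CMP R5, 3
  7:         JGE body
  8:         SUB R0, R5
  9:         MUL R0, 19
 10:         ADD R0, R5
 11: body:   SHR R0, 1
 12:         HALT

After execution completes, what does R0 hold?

MOV R5, 2 → R5=2
MOV R3, 23 → R3=23
MOV R2, -3 → R2=-3
MOV R0, 17 → R0=17
SUB R2, 1 → R2=(-3)-1=-4
CMP R5, 3  (cmp 2,3)
JGE body: not taken
SUB R0, R5 → R0=17-2=15
MUL R0, 19 → R0=15*19=285
ADD R0, R5 → R0=285+2=287
SHR R0, 1 → R0=287>>1=143
halt.

143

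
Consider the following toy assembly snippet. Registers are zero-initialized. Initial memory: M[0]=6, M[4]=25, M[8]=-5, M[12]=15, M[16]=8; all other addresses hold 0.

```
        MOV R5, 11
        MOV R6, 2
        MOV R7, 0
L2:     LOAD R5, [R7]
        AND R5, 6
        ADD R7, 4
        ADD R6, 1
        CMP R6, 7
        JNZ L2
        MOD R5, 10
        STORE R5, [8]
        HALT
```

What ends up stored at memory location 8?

R5=11
R6=2
R7=0
R5=M[0]=6
R5=6&6=6
R7=0+4=4
R6=2+1=3
CMP R6, 7  (cmp 3,7)
JNZ L2: taken
R5=M[4]=25
R5=25&6=0
R7=4+4=8
R6=3+1=4
CMP R6, 7  (cmp 4,7)
JNZ L2: taken
R5=M[8]=-5
R5=(-5)&6=2
R7=8+4=12
R6=4+1=5
CMP R6, 7  (cmp 5,7)
JNZ L2: taken
R5=M[12]=15
R5=15&6=6
R7=12+4=16
R6=5+1=6
CMP R6, 7  (cmp 6,7)
JNZ L2: taken
R5=M[16]=8
R5=8&6=0
R7=16+4=20
R6=6+1=7
CMP R6, 7  (cmp 7,7)
JNZ L2: not taken
R5=0%10=0
STORE R5, [8] → M[8]=0
halt.

0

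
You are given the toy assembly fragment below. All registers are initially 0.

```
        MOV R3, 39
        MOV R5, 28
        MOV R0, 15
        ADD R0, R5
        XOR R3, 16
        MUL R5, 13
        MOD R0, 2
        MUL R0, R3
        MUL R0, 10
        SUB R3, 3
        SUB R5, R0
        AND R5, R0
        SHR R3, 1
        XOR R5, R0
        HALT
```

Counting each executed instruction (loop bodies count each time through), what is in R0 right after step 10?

550

MOV R3, 39 → R3=39
MOV R5, 28 → R5=28
MOV R0, 15 → R0=15
ADD R0, R5 → R0=15+28=43
XOR R3, 16 → R3=39^16=55
MUL R5, 13 → R5=28*13=364
MOD R0, 2 → R0=43%2=1
MUL R0, R3 → R0=1*55=55
MUL R0, 10 → R0=55*10=550
SUB R3, 3 → R3=55-3=52
After step 10: R0 = 550.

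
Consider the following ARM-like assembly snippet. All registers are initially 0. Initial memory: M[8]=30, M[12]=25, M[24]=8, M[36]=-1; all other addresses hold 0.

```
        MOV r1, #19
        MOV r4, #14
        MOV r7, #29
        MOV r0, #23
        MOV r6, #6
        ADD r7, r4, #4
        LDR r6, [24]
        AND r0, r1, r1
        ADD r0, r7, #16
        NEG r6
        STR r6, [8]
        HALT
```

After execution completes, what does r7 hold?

18

MOV r1, #19 → r1=19
MOV r4, #14 → r4=14
MOV r7, #29 → r7=29
MOV r0, #23 → r0=23
MOV r6, #6 → r6=6
ADD r7, r4, #4 → r7=14+4=18
LDR r6, [24] → r6=M[24]=8
AND r0, r1, r1 → r0=19&19=19
ADD r0, r7, #16 → r0=18+16=34
NEG r6 → r6=-(8)=-8
STR r6, [8] → M[8]=-8
halt.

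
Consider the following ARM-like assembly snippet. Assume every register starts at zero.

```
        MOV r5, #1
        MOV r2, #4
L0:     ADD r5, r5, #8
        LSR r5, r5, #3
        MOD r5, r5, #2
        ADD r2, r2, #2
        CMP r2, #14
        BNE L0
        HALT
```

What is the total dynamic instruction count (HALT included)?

33

after MOV r5, #1: r5=1
after MOV r2, #4: r2=4
after ADD r5, r5, #8: r5=1+8=9
after LSR r5, r5, #3: r5=9>>3=1
after MOD r5, r5, #2: r5=1%2=1
after ADD r2, r2, #2: r2=4+2=6
CMP r2, #14  (cmp 6,14)
BNE L0: taken
after ADD r5, r5, #8: r5=1+8=9
after LSR r5, r5, #3: r5=9>>3=1
after MOD r5, r5, #2: r5=1%2=1
after ADD r2, r2, #2: r2=6+2=8
CMP r2, #14  (cmp 8,14)
BNE L0: taken
after ADD r5, r5, #8: r5=1+8=9
after LSR r5, r5, #3: r5=9>>3=1
after MOD r5, r5, #2: r5=1%2=1
after ADD r2, r2, #2: r2=8+2=10
CMP r2, #14  (cmp 10,14)
BNE L0: taken
after ADD r5, r5, #8: r5=1+8=9
after LSR r5, r5, #3: r5=9>>3=1
after MOD r5, r5, #2: r5=1%2=1
after ADD r2, r2, #2: r2=10+2=12
CMP r2, #14  (cmp 12,14)
BNE L0: taken
after ADD r5, r5, #8: r5=1+8=9
after LSR r5, r5, #3: r5=9>>3=1
after MOD r5, r5, #2: r5=1%2=1
after ADD r2, r2, #2: r2=12+2=14
CMP r2, #14  (cmp 14,14)
BNE L0: not taken
halt.
Total executed instructions: 33.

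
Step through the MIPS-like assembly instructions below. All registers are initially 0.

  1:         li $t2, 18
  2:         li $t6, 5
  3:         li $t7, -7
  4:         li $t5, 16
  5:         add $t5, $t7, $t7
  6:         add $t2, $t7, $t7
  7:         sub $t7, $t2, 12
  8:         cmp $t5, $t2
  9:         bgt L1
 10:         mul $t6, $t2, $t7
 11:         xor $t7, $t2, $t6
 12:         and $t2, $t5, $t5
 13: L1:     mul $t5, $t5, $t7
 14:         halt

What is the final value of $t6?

li $t2, 18 → $t2=18
li $t6, 5 → $t6=5
li $t7, -7 → $t7=-7
li $t5, 16 → $t5=16
add $t5, $t7, $t7 → $t5=(-7)+(-7)=-14
add $t2, $t7, $t7 → $t2=(-7)+(-7)=-14
sub $t7, $t2, 12 → $t7=(-14)-12=-26
cmp $t5, $t2  (cmp -14,-14)
bgt L1: not taken
mul $t6, $t2, $t7 → $t6=(-14)*(-26)=364
xor $t7, $t2, $t6 → $t7=(-14)^364=-354
and $t2, $t5, $t5 → $t2=(-14)&(-14)=-14
mul $t5, $t5, $t7 → $t5=(-14)*(-354)=4956
halt.

364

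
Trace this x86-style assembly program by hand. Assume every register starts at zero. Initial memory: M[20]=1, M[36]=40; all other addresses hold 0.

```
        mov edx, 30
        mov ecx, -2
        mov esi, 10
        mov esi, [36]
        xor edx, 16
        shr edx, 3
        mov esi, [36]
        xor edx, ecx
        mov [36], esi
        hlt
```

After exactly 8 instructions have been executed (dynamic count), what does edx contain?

-1

mov edx, 30 → edx=30
mov ecx, -2 → ecx=-2
mov esi, 10 → esi=10
mov esi, [36] → esi=M[36]=40
xor edx, 16 → edx=30^16=14
shr edx, 3 → edx=14>>3=1
mov esi, [36] → esi=M[36]=40
xor edx, ecx → edx=1^(-2)=-1
After step 8: edx = -1.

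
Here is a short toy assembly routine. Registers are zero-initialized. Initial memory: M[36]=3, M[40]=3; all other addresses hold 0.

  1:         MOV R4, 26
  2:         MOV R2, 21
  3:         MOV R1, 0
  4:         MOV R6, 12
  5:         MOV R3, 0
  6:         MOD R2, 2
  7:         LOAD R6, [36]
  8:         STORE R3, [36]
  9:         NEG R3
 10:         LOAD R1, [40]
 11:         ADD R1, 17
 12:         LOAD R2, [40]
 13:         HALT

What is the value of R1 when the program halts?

R4=26
R2=21
R1=0
R6=12
R3=0
R2=21%2=1
R6=M[36]=3
STORE R3, [36] → M[36]=0
R3=-(0)=0
R1=M[40]=3
R1=3+17=20
R2=M[40]=3
halt.

20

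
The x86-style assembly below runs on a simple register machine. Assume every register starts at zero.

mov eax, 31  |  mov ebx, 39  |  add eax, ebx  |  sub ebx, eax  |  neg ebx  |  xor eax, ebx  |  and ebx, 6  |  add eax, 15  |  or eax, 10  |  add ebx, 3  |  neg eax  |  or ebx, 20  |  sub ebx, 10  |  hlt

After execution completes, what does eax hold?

-106

after mov eax, 31: eax=31
after mov ebx, 39: ebx=39
after add eax, ebx: eax=31+39=70
after sub ebx, eax: ebx=39-70=-31
after neg ebx: ebx=-(-31)=31
after xor eax, ebx: eax=70^31=89
after and ebx, 6: ebx=31&6=6
after add eax, 15: eax=89+15=104
after or eax, 10: eax=104|10=106
after add ebx, 3: ebx=6+3=9
after neg eax: eax=-(106)=-106
after or ebx, 20: ebx=9|20=29
after sub ebx, 10: ebx=29-10=19
halt.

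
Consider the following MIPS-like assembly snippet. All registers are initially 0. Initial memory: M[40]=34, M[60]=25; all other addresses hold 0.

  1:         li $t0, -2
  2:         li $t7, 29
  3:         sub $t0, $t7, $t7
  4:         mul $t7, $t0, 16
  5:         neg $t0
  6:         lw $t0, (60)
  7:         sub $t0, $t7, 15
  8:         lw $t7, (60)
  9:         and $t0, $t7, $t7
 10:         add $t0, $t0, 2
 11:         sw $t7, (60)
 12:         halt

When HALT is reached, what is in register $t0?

li $t0, -2 → $t0=-2
li $t7, 29 → $t7=29
sub $t0, $t7, $t7 → $t0=29-29=0
mul $t7, $t0, 16 → $t7=0*16=0
neg $t0 → $t0=-(0)=0
lw $t0, (60) → $t0=M[60]=25
sub $t0, $t7, 15 → $t0=0-15=-15
lw $t7, (60) → $t7=M[60]=25
and $t0, $t7, $t7 → $t0=25&25=25
add $t0, $t0, 2 → $t0=25+2=27
sw $t7, (60) → M[60]=25
halt.

27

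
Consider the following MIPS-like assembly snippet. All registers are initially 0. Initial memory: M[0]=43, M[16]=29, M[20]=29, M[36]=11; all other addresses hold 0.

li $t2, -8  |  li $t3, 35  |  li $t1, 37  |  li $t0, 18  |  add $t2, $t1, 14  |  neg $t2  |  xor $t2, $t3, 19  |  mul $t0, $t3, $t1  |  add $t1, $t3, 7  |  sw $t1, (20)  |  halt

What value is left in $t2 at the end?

li $t2, -8 → $t2=-8
li $t3, 35 → $t3=35
li $t1, 37 → $t1=37
li $t0, 18 → $t0=18
add $t2, $t1, 14 → $t2=37+14=51
neg $t2 → $t2=-(51)=-51
xor $t2, $t3, 19 → $t2=35^19=48
mul $t0, $t3, $t1 → $t0=35*37=1295
add $t1, $t3, 7 → $t1=35+7=42
sw $t1, (20) → M[20]=42
halt.

48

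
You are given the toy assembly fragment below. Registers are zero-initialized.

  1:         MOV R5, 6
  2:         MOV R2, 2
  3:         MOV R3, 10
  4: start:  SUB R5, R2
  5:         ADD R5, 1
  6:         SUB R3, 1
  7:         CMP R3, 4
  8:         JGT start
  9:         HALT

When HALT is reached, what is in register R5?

0

after MOV R5, 6: R5=6
after MOV R2, 2: R2=2
after MOV R3, 10: R3=10
after SUB R5, R2: R5=6-2=4
after ADD R5, 1: R5=4+1=5
after SUB R3, 1: R3=10-1=9
CMP R3, 4  (cmp 9,4)
JGT start: taken
after SUB R5, R2: R5=5-2=3
after ADD R5, 1: R5=3+1=4
after SUB R3, 1: R3=9-1=8
CMP R3, 4  (cmp 8,4)
JGT start: taken
after SUB R5, R2: R5=4-2=2
after ADD R5, 1: R5=2+1=3
after SUB R3, 1: R3=8-1=7
CMP R3, 4  (cmp 7,4)
JGT start: taken
after SUB R5, R2: R5=3-2=1
after ADD R5, 1: R5=1+1=2
after SUB R3, 1: R3=7-1=6
CMP R3, 4  (cmp 6,4)
JGT start: taken
after SUB R5, R2: R5=2-2=0
after ADD R5, 1: R5=0+1=1
after SUB R3, 1: R3=6-1=5
CMP R3, 4  (cmp 5,4)
JGT start: taken
after SUB R5, R2: R5=1-2=-1
after ADD R5, 1: R5=(-1)+1=0
after SUB R3, 1: R3=5-1=4
CMP R3, 4  (cmp 4,4)
JGT start: not taken
halt.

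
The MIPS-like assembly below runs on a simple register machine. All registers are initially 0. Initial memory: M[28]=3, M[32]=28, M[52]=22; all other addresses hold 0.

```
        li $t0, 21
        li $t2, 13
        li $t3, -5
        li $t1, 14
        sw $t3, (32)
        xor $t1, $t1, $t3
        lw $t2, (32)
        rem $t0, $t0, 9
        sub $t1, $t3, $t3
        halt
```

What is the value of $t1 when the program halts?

li $t0, 21 → $t0=21
li $t2, 13 → $t2=13
li $t3, -5 → $t3=-5
li $t1, 14 → $t1=14
sw $t3, (32) → M[32]=-5
xor $t1, $t1, $t3 → $t1=14^(-5)=-11
lw $t2, (32) → $t2=M[32]=-5
rem $t0, $t0, 9 → $t0=21%9=3
sub $t1, $t3, $t3 → $t1=(-5)-(-5)=0
halt.

0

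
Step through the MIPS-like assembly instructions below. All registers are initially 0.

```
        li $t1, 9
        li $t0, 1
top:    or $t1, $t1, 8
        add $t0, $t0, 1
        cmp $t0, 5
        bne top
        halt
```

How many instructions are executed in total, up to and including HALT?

19

li $t1, 9 → $t1=9
li $t0, 1 → $t0=1
or $t1, $t1, 8 → $t1=9|8=9
add $t0, $t0, 1 → $t0=1+1=2
cmp $t0, 5  (cmp 2,5)
bne top: taken
or $t1, $t1, 8 → $t1=9|8=9
add $t0, $t0, 1 → $t0=2+1=3
cmp $t0, 5  (cmp 3,5)
bne top: taken
or $t1, $t1, 8 → $t1=9|8=9
add $t0, $t0, 1 → $t0=3+1=4
cmp $t0, 5  (cmp 4,5)
bne top: taken
or $t1, $t1, 8 → $t1=9|8=9
add $t0, $t0, 1 → $t0=4+1=5
cmp $t0, 5  (cmp 5,5)
bne top: not taken
halt.
Total executed instructions: 19.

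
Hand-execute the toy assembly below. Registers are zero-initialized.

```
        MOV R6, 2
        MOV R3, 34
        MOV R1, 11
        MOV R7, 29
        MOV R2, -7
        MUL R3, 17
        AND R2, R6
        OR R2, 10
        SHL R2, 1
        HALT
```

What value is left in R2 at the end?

20

MOV R6, 2 → R6=2
MOV R3, 34 → R3=34
MOV R1, 11 → R1=11
MOV R7, 29 → R7=29
MOV R2, -7 → R2=-7
MUL R3, 17 → R3=34*17=578
AND R2, R6 → R2=(-7)&2=0
OR R2, 10 → R2=0|10=10
SHL R2, 1 → R2=10<<1=20
halt.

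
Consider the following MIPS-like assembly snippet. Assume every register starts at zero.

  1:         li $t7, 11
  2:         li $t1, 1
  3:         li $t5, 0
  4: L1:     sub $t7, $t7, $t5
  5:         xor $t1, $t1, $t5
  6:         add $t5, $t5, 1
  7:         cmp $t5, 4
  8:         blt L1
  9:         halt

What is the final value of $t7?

5

li $t7, 11 → $t7=11
li $t1, 1 → $t1=1
li $t5, 0 → $t5=0
sub $t7, $t7, $t5 → $t7=11-0=11
xor $t1, $t1, $t5 → $t1=1^0=1
add $t5, $t5, 1 → $t5=0+1=1
cmp $t5, 4  (cmp 1,4)
blt L1: taken
sub $t7, $t7, $t5 → $t7=11-1=10
xor $t1, $t1, $t5 → $t1=1^1=0
add $t5, $t5, 1 → $t5=1+1=2
cmp $t5, 4  (cmp 2,4)
blt L1: taken
sub $t7, $t7, $t5 → $t7=10-2=8
xor $t1, $t1, $t5 → $t1=0^2=2
add $t5, $t5, 1 → $t5=2+1=3
cmp $t5, 4  (cmp 3,4)
blt L1: taken
sub $t7, $t7, $t5 → $t7=8-3=5
xor $t1, $t1, $t5 → $t1=2^3=1
add $t5, $t5, 1 → $t5=3+1=4
cmp $t5, 4  (cmp 4,4)
blt L1: not taken
halt.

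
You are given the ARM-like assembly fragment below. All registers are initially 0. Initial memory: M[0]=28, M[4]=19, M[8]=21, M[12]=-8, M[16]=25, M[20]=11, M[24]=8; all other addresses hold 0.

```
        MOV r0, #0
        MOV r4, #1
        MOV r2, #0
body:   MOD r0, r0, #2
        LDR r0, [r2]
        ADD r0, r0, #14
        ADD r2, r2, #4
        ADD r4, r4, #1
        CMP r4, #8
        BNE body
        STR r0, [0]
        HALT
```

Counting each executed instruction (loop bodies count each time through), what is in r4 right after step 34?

5

r0=0
r4=1
r2=0
r0=0%2=0
r0=M[0]=28
r0=28+14=42
r2=0+4=4
r4=1+1=2
CMP r4, #8  (cmp 2,8)
BNE body: taken
r0=42%2=0
r0=M[4]=19
r0=19+14=33
r2=4+4=8
r4=2+1=3
CMP r4, #8  (cmp 3,8)
BNE body: taken
r0=33%2=1
r0=M[8]=21
r0=21+14=35
r2=8+4=12
r4=3+1=4
CMP r4, #8  (cmp 4,8)
BNE body: taken
r0=35%2=1
r0=M[12]=-8
r0=(-8)+14=6
r2=12+4=16
r4=4+1=5
CMP r4, #8  (cmp 5,8)
BNE body: taken
r0=6%2=0
r0=M[16]=25
r0=25+14=39
After step 34: r4 = 5.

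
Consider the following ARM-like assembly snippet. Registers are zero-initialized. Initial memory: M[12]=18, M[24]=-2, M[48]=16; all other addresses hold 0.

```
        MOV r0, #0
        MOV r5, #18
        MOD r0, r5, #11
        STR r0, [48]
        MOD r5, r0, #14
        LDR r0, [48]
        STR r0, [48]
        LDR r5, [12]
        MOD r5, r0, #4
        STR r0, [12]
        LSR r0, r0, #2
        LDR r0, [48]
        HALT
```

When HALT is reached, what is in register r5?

MOV r0, #0 → r0=0
MOV r5, #18 → r5=18
MOD r0, r5, #11 → r0=18%11=7
STR r0, [48] → M[48]=7
MOD r5, r0, #14 → r5=7%14=7
LDR r0, [48] → r0=M[48]=7
STR r0, [48] → M[48]=7
LDR r5, [12] → r5=M[12]=18
MOD r5, r0, #4 → r5=7%4=3
STR r0, [12] → M[12]=7
LSR r0, r0, #2 → r0=7>>2=1
LDR r0, [48] → r0=M[48]=7
halt.

3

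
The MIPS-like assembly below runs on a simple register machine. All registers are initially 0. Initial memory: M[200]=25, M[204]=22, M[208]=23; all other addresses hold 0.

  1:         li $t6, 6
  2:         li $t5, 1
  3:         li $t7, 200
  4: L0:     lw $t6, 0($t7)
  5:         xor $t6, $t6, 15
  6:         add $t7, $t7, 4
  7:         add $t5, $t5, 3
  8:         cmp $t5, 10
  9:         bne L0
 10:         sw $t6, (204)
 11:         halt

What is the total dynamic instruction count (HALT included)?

23

$t6=6
$t5=1
$t7=200
$t6=M[200]=25
$t6=25^15=22
$t7=200+4=204
$t5=1+3=4
cmp $t5, 10  (cmp 4,10)
bne L0: taken
$t6=M[204]=22
$t6=22^15=25
$t7=204+4=208
$t5=4+3=7
cmp $t5, 10  (cmp 7,10)
bne L0: taken
$t6=M[208]=23
$t6=23^15=24
$t7=208+4=212
$t5=7+3=10
cmp $t5, 10  (cmp 10,10)
bne L0: not taken
sw $t6, (204) → M[204]=24
halt.
Total executed instructions: 23.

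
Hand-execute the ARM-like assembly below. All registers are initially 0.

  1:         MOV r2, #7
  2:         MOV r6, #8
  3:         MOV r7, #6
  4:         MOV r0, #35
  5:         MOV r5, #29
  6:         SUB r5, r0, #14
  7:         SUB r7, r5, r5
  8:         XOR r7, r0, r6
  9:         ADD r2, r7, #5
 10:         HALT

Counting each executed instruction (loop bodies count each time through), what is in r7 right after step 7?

0

r2=7
r6=8
r7=6
r0=35
r5=29
r5=35-14=21
r7=21-21=0
After step 7: r7 = 0.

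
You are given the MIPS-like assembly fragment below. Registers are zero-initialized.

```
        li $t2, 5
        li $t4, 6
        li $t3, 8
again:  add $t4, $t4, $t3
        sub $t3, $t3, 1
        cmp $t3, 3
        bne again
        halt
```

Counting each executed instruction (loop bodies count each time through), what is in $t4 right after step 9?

$t2=5
$t4=6
$t3=8
$t4=6+8=14
$t3=8-1=7
cmp $t3, 3  (cmp 7,3)
bne again: taken
$t4=14+7=21
$t3=7-1=6
After step 9: $t4 = 21.

21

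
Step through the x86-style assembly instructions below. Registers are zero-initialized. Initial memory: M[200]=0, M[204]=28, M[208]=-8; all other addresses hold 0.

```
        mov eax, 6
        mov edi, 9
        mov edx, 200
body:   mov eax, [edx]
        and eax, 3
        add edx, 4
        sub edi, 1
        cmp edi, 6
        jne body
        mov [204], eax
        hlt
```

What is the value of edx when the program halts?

212

after mov eax, 6: eax=6
after mov edi, 9: edi=9
after mov edx, 200: edx=200
after mov eax, [edx]: eax=M[200]=0
after and eax, 3: eax=0&3=0
after add edx, 4: edx=200+4=204
after sub edi, 1: edi=9-1=8
cmp edi, 6  (cmp 8,6)
jne body: taken
after mov eax, [edx]: eax=M[204]=28
after and eax, 3: eax=28&3=0
after add edx, 4: edx=204+4=208
after sub edi, 1: edi=8-1=7
cmp edi, 6  (cmp 7,6)
jne body: taken
after mov eax, [edx]: eax=M[208]=-8
after and eax, 3: eax=(-8)&3=0
after add edx, 4: edx=208+4=212
after sub edi, 1: edi=7-1=6
cmp edi, 6  (cmp 6,6)
jne body: not taken
mov [204], eax → M[204]=0
halt.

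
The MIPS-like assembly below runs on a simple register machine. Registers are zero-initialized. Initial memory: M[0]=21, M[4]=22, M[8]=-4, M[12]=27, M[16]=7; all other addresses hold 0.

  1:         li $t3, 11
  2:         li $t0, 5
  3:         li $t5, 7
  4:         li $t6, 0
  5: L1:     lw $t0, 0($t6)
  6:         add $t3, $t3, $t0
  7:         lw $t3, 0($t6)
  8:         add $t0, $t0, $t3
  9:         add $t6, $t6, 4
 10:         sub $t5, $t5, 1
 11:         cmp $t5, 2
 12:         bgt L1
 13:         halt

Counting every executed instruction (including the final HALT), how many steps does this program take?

45

after li $t3, 11: $t3=11
after li $t0, 5: $t0=5
after li $t5, 7: $t5=7
after li $t6, 0: $t6=0
after lw $t0, 0($t6): $t0=M[0]=21
after add $t3, $t3, $t0: $t3=11+21=32
after lw $t3, 0($t6): $t3=M[0]=21
after add $t0, $t0, $t3: $t0=21+21=42
after add $t6, $t6, 4: $t6=0+4=4
after sub $t5, $t5, 1: $t5=7-1=6
cmp $t5, 2  (cmp 6,2)
bgt L1: taken
after lw $t0, 0($t6): $t0=M[4]=22
after add $t3, $t3, $t0: $t3=21+22=43
after lw $t3, 0($t6): $t3=M[4]=22
after add $t0, $t0, $t3: $t0=22+22=44
after add $t6, $t6, 4: $t6=4+4=8
after sub $t5, $t5, 1: $t5=6-1=5
cmp $t5, 2  (cmp 5,2)
bgt L1: taken
after lw $t0, 0($t6): $t0=M[8]=-4
after add $t3, $t3, $t0: $t3=22+(-4)=18
after lw $t3, 0($t6): $t3=M[8]=-4
after add $t0, $t0, $t3: $t0=(-4)+(-4)=-8
after add $t6, $t6, 4: $t6=8+4=12
after sub $t5, $t5, 1: $t5=5-1=4
cmp $t5, 2  (cmp 4,2)
bgt L1: taken
after lw $t0, 0($t6): $t0=M[12]=27
after add $t3, $t3, $t0: $t3=(-4)+27=23
after lw $t3, 0($t6): $t3=M[12]=27
after add $t0, $t0, $t3: $t0=27+27=54
after add $t6, $t6, 4: $t6=12+4=16
after sub $t5, $t5, 1: $t5=4-1=3
cmp $t5, 2  (cmp 3,2)
bgt L1: taken
after lw $t0, 0($t6): $t0=M[16]=7
after add $t3, $t3, $t0: $t3=27+7=34
after lw $t3, 0($t6): $t3=M[16]=7
after add $t0, $t0, $t3: $t0=7+7=14
after add $t6, $t6, 4: $t6=16+4=20
after sub $t5, $t5, 1: $t5=3-1=2
cmp $t5, 2  (cmp 2,2)
bgt L1: not taken
halt.
Total executed instructions: 45.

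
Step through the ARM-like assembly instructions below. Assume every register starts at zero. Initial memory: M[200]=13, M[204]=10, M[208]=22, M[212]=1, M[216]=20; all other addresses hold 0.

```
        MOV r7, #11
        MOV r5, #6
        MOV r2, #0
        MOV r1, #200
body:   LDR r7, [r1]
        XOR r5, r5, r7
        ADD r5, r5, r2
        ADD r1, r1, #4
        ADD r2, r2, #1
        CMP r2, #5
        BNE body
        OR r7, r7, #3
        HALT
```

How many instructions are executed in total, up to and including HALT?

41

r7=11
r5=6
r2=0
r1=200
r7=M[200]=13
r5=6^13=11
r5=11+0=11
r1=200+4=204
r2=0+1=1
CMP r2, #5  (cmp 1,5)
BNE body: taken
r7=M[204]=10
r5=11^10=1
r5=1+1=2
r1=204+4=208
r2=1+1=2
CMP r2, #5  (cmp 2,5)
BNE body: taken
r7=M[208]=22
r5=2^22=20
r5=20+2=22
r1=208+4=212
r2=2+1=3
CMP r2, #5  (cmp 3,5)
BNE body: taken
r7=M[212]=1
r5=22^1=23
r5=23+3=26
r1=212+4=216
r2=3+1=4
CMP r2, #5  (cmp 4,5)
BNE body: taken
r7=M[216]=20
r5=26^20=14
r5=14+4=18
r1=216+4=220
r2=4+1=5
CMP r2, #5  (cmp 5,5)
BNE body: not taken
r7=20|3=23
halt.
Total executed instructions: 41.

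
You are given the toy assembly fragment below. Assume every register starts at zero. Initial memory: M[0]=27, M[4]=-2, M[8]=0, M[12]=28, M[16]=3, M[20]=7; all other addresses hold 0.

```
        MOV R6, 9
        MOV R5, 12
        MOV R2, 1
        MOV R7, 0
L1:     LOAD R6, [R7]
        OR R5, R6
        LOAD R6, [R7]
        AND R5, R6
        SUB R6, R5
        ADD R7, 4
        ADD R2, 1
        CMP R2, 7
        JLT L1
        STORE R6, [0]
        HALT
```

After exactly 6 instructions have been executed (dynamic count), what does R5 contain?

31

R6=9
R5=12
R2=1
R7=0
R6=M[0]=27
R5=12|27=31
After step 6: R5 = 31.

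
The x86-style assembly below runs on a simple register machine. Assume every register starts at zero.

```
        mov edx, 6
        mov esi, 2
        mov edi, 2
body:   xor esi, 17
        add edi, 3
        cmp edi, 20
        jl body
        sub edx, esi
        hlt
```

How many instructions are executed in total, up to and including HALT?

edx=6
esi=2
edi=2
esi=2^17=19
edi=2+3=5
cmp edi, 20  (cmp 5,20)
jl body: taken
esi=19^17=2
edi=5+3=8
cmp edi, 20  (cmp 8,20)
jl body: taken
esi=2^17=19
edi=8+3=11
cmp edi, 20  (cmp 11,20)
jl body: taken
esi=19^17=2
edi=11+3=14
cmp edi, 20  (cmp 14,20)
jl body: taken
esi=2^17=19
edi=14+3=17
cmp edi, 20  (cmp 17,20)
jl body: taken
esi=19^17=2
edi=17+3=20
cmp edi, 20  (cmp 20,20)
jl body: not taken
edx=6-2=4
halt.
Total executed instructions: 29.

29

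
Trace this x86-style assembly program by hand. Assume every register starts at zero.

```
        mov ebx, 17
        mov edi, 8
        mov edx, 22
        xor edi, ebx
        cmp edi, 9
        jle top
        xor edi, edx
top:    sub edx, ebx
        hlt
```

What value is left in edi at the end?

15

after mov ebx, 17: ebx=17
after mov edi, 8: edi=8
after mov edx, 22: edx=22
after xor edi, ebx: edi=8^17=25
cmp edi, 9  (cmp 25,9)
jle top: not taken
after xor edi, edx: edi=25^22=15
after sub edx, ebx: edx=22-17=5
halt.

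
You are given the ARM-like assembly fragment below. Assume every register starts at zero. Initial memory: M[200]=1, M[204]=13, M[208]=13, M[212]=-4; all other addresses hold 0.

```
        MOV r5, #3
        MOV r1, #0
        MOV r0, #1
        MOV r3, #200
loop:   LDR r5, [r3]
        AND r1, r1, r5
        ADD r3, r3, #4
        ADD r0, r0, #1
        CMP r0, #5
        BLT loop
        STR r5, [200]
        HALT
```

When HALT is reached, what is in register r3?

MOV r5, #3 → r5=3
MOV r1, #0 → r1=0
MOV r0, #1 → r0=1
MOV r3, #200 → r3=200
LDR r5, [r3] → r5=M[200]=1
AND r1, r1, r5 → r1=0&1=0
ADD r3, r3, #4 → r3=200+4=204
ADD r0, r0, #1 → r0=1+1=2
CMP r0, #5  (cmp 2,5)
BLT loop: taken
LDR r5, [r3] → r5=M[204]=13
AND r1, r1, r5 → r1=0&13=0
ADD r3, r3, #4 → r3=204+4=208
ADD r0, r0, #1 → r0=2+1=3
CMP r0, #5  (cmp 3,5)
BLT loop: taken
LDR r5, [r3] → r5=M[208]=13
AND r1, r1, r5 → r1=0&13=0
ADD r3, r3, #4 → r3=208+4=212
ADD r0, r0, #1 → r0=3+1=4
CMP r0, #5  (cmp 4,5)
BLT loop: taken
LDR r5, [r3] → r5=M[212]=-4
AND r1, r1, r5 → r1=0&(-4)=0
ADD r3, r3, #4 → r3=212+4=216
ADD r0, r0, #1 → r0=4+1=5
CMP r0, #5  (cmp 5,5)
BLT loop: not taken
STR r5, [200] → M[200]=-4
halt.

216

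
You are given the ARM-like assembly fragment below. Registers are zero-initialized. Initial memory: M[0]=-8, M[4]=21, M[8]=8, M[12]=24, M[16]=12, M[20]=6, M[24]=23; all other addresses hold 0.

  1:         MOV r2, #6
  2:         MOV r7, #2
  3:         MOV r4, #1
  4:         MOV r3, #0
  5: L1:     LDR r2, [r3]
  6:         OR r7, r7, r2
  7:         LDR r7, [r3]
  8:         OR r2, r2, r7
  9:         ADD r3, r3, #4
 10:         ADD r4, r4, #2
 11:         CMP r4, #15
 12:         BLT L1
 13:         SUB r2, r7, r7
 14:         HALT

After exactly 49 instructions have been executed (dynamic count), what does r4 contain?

11

r2=6
r7=2
r4=1
r3=0
r2=M[0]=-8
r7=2|(-8)=-6
r7=M[0]=-8
r2=(-8)|(-8)=-8
r3=0+4=4
r4=1+2=3
CMP r4, #15  (cmp 3,15)
BLT L1: taken
r2=M[4]=21
r7=(-8)|21=-3
r7=M[4]=21
r2=21|21=21
r3=4+4=8
r4=3+2=5
CMP r4, #15  (cmp 5,15)
BLT L1: taken
r2=M[8]=8
r7=21|8=29
r7=M[8]=8
r2=8|8=8
r3=8+4=12
r4=5+2=7
CMP r4, #15  (cmp 7,15)
BLT L1: taken
r2=M[12]=24
r7=8|24=24
r7=M[12]=24
r2=24|24=24
r3=12+4=16
r4=7+2=9
CMP r4, #15  (cmp 9,15)
BLT L1: taken
r2=M[16]=12
r7=24|12=28
r7=M[16]=12
r2=12|12=12
r3=16+4=20
r4=9+2=11
CMP r4, #15  (cmp 11,15)
BLT L1: taken
r2=M[20]=6
r7=12|6=14
r7=M[20]=6
r2=6|6=6
r3=20+4=24
After step 49: r4 = 11.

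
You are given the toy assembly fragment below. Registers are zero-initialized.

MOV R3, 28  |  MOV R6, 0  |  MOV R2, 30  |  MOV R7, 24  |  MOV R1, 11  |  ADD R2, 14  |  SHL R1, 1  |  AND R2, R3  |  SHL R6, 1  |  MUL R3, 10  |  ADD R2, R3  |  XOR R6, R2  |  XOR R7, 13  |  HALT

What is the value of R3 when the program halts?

R3=28
R6=0
R2=30
R7=24
R1=11
R2=30+14=44
R1=11<<1=22
R2=44&28=12
R6=0<<1=0
R3=28*10=280
R2=12+280=292
R6=0^292=292
R7=24^13=21
halt.

280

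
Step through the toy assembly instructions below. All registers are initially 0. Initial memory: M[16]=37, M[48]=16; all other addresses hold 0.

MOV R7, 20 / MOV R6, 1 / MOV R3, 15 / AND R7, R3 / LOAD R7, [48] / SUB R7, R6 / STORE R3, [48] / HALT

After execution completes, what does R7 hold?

R7=20
R6=1
R3=15
R7=20&15=4
R7=M[48]=16
R7=16-1=15
STORE R3, [48] → M[48]=15
halt.

15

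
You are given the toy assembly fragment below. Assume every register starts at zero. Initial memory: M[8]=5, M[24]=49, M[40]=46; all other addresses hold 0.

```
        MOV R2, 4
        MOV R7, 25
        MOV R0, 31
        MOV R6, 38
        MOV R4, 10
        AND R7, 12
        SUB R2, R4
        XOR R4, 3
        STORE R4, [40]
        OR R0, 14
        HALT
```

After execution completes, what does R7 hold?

8

after MOV R2, 4: R2=4
after MOV R7, 25: R7=25
after MOV R0, 31: R0=31
after MOV R6, 38: R6=38
after MOV R4, 10: R4=10
after AND R7, 12: R7=25&12=8
after SUB R2, R4: R2=4-10=-6
after XOR R4, 3: R4=10^3=9
STORE R4, [40] → M[40]=9
after OR R0, 14: R0=31|14=31
halt.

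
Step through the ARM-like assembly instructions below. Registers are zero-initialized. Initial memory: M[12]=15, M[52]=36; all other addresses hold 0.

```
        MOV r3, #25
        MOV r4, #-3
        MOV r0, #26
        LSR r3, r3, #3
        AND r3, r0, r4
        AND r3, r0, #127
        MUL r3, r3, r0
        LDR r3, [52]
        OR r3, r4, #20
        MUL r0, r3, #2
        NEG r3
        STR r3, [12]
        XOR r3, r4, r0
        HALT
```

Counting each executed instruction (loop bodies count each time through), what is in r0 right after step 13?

MOV r3, #25 → r3=25
MOV r4, #-3 → r4=-3
MOV r0, #26 → r0=26
LSR r3, r3, #3 → r3=25>>3=3
AND r3, r0, r4 → r3=26&(-3)=24
AND r3, r0, #127 → r3=26&127=26
MUL r3, r3, r0 → r3=26*26=676
LDR r3, [52] → r3=M[52]=36
OR r3, r4, #20 → r3=(-3)|20=-3
MUL r0, r3, #2 → r0=(-3)*2=-6
NEG r3 → r3=-(-3)=3
STR r3, [12] → M[12]=3
XOR r3, r4, r0 → r3=(-3)^(-6)=7
After step 13: r0 = -6.

-6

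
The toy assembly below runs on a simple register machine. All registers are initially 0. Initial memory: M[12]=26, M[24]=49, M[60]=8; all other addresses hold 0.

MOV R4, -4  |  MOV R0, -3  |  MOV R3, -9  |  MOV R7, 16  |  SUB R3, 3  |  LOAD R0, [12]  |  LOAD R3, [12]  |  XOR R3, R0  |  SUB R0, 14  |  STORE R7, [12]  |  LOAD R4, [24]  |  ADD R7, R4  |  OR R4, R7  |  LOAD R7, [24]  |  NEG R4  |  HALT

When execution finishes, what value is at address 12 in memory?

after MOV R4, -4: R4=-4
after MOV R0, -3: R0=-3
after MOV R3, -9: R3=-9
after MOV R7, 16: R7=16
after SUB R3, 3: R3=(-9)-3=-12
after LOAD R0, [12]: R0=M[12]=26
after LOAD R3, [12]: R3=M[12]=26
after XOR R3, R0: R3=26^26=0
after SUB R0, 14: R0=26-14=12
STORE R7, [12] → M[12]=16
after LOAD R4, [24]: R4=M[24]=49
after ADD R7, R4: R7=16+49=65
after OR R4, R7: R4=49|65=113
after LOAD R7, [24]: R7=M[24]=49
after NEG R4: R4=-(113)=-113
halt.

16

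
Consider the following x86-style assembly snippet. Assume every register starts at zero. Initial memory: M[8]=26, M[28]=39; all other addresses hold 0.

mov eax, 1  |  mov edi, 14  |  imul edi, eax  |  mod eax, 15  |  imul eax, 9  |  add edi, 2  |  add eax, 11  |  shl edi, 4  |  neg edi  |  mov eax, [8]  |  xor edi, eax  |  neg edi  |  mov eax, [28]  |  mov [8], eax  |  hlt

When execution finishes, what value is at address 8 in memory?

39

mov eax, 1 → eax=1
mov edi, 14 → edi=14
imul edi, eax → edi=14*1=14
mod eax, 15 → eax=1%15=1
imul eax, 9 → eax=1*9=9
add edi, 2 → edi=14+2=16
add eax, 11 → eax=9+11=20
shl edi, 4 → edi=16<<4=256
neg edi → edi=-(256)=-256
mov eax, [8] → eax=M[8]=26
xor edi, eax → edi=(-256)^26=-230
neg edi → edi=-(-230)=230
mov eax, [28] → eax=M[28]=39
mov [8], eax → M[8]=39
halt.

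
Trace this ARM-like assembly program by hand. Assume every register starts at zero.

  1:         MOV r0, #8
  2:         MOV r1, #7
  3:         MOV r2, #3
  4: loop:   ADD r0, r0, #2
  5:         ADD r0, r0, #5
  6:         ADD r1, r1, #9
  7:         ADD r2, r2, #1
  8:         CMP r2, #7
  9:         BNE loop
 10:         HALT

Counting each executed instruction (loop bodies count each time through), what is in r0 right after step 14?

MOV r0, #8 → r0=8
MOV r1, #7 → r1=7
MOV r2, #3 → r2=3
ADD r0, r0, #2 → r0=8+2=10
ADD r0, r0, #5 → r0=10+5=15
ADD r1, r1, #9 → r1=7+9=16
ADD r2, r2, #1 → r2=3+1=4
CMP r2, #7  (cmp 4,7)
BNE loop: taken
ADD r0, r0, #2 → r0=15+2=17
ADD r0, r0, #5 → r0=17+5=22
ADD r1, r1, #9 → r1=16+9=25
ADD r2, r2, #1 → r2=4+1=5
CMP r2, #7  (cmp 5,7)
After step 14: r0 = 22.

22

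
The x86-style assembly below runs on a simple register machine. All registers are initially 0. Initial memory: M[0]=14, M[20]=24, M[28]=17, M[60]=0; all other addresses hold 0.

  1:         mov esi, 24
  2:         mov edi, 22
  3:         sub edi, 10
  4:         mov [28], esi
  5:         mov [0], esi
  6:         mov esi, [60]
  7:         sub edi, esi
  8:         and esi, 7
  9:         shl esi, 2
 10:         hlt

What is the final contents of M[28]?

after mov esi, 24: esi=24
after mov edi, 22: edi=22
after sub edi, 10: edi=22-10=12
mov [28], esi → M[28]=24
mov [0], esi → M[0]=24
after mov esi, [60]: esi=M[60]=0
after sub edi, esi: edi=12-0=12
after and esi, 7: esi=0&7=0
after shl esi, 2: esi=0<<2=0
halt.

24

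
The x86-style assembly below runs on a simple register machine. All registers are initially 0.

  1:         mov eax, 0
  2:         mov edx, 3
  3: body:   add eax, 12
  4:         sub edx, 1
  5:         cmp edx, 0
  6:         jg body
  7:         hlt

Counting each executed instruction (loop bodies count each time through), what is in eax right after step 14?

36

mov eax, 0 → eax=0
mov edx, 3 → edx=3
add eax, 12 → eax=0+12=12
sub edx, 1 → edx=3-1=2
cmp edx, 0  (cmp 2,0)
jg body: taken
add eax, 12 → eax=12+12=24
sub edx, 1 → edx=2-1=1
cmp edx, 0  (cmp 1,0)
jg body: taken
add eax, 12 → eax=24+12=36
sub edx, 1 → edx=1-1=0
cmp edx, 0  (cmp 0,0)
jg body: not taken
After step 14: eax = 36.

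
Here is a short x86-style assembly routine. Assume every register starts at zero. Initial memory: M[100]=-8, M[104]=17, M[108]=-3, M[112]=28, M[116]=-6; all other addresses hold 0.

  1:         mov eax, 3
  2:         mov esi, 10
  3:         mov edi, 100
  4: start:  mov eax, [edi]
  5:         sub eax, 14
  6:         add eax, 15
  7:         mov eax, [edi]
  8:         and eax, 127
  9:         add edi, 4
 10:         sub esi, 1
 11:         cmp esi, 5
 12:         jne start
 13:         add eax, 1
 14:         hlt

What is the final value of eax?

123

mov eax, 3 → eax=3
mov esi, 10 → esi=10
mov edi, 100 → edi=100
mov eax, [edi] → eax=M[100]=-8
sub eax, 14 → eax=(-8)-14=-22
add eax, 15 → eax=(-22)+15=-7
mov eax, [edi] → eax=M[100]=-8
and eax, 127 → eax=(-8)&127=120
add edi, 4 → edi=100+4=104
sub esi, 1 → esi=10-1=9
cmp esi, 5  (cmp 9,5)
jne start: taken
mov eax, [edi] → eax=M[104]=17
sub eax, 14 → eax=17-14=3
add eax, 15 → eax=3+15=18
mov eax, [edi] → eax=M[104]=17
and eax, 127 → eax=17&127=17
add edi, 4 → edi=104+4=108
sub esi, 1 → esi=9-1=8
cmp esi, 5  (cmp 8,5)
jne start: taken
mov eax, [edi] → eax=M[108]=-3
sub eax, 14 → eax=(-3)-14=-17
add eax, 15 → eax=(-17)+15=-2
mov eax, [edi] → eax=M[108]=-3
and eax, 127 → eax=(-3)&127=125
add edi, 4 → edi=108+4=112
sub esi, 1 → esi=8-1=7
cmp esi, 5  (cmp 7,5)
jne start: taken
mov eax, [edi] → eax=M[112]=28
sub eax, 14 → eax=28-14=14
add eax, 15 → eax=14+15=29
mov eax, [edi] → eax=M[112]=28
and eax, 127 → eax=28&127=28
add edi, 4 → edi=112+4=116
sub esi, 1 → esi=7-1=6
cmp esi, 5  (cmp 6,5)
jne start: taken
mov eax, [edi] → eax=M[116]=-6
sub eax, 14 → eax=(-6)-14=-20
add eax, 15 → eax=(-20)+15=-5
mov eax, [edi] → eax=M[116]=-6
and eax, 127 → eax=(-6)&127=122
add edi, 4 → edi=116+4=120
sub esi, 1 → esi=6-1=5
cmp esi, 5  (cmp 5,5)
jne start: not taken
add eax, 1 → eax=122+1=123
halt.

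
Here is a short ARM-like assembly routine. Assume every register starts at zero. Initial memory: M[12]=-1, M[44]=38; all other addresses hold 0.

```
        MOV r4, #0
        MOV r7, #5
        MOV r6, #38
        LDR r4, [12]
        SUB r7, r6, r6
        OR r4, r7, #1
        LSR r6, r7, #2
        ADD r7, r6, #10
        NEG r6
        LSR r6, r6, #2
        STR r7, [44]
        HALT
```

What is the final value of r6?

r4=0
r7=5
r6=38
r4=M[12]=-1
r7=38-38=0
r4=0|1=1
r6=0>>2=0
r7=0+10=10
r6=-(0)=0
r6=0>>2=0
STR r7, [44] → M[44]=10
halt.

0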